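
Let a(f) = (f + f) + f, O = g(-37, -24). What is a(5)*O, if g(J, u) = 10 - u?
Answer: 510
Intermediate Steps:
O = 34 (O = 10 - 1*(-24) = 10 + 24 = 34)
a(f) = 3*f (a(f) = 2*f + f = 3*f)
a(5)*O = (3*5)*34 = 15*34 = 510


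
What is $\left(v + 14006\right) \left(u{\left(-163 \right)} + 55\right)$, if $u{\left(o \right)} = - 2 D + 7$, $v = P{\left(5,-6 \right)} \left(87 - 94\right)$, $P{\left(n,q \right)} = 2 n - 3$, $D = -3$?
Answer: $949076$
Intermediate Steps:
$P{\left(n,q \right)} = -3 + 2 n$
$v = -49$ ($v = \left(-3 + 2 \cdot 5\right) \left(87 - 94\right) = \left(-3 + 10\right) \left(-7\right) = 7 \left(-7\right) = -49$)
$u{\left(o \right)} = 13$ ($u{\left(o \right)} = \left(-2\right) \left(-3\right) + 7 = 6 + 7 = 13$)
$\left(v + 14006\right) \left(u{\left(-163 \right)} + 55\right) = \left(-49 + 14006\right) \left(13 + 55\right) = 13957 \cdot 68 = 949076$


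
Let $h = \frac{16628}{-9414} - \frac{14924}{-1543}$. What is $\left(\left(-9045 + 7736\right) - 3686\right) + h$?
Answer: $- \frac{36220771729}{7262901} \approx -4987.1$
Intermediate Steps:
$h = \frac{57418766}{7262901}$ ($h = 16628 \left(- \frac{1}{9414}\right) - - \frac{14924}{1543} = - \frac{8314}{4707} + \frac{14924}{1543} = \frac{57418766}{7262901} \approx 7.9058$)
$\left(\left(-9045 + 7736\right) - 3686\right) + h = \left(\left(-9045 + 7736\right) - 3686\right) + \frac{57418766}{7262901} = \left(-1309 - 3686\right) + \frac{57418766}{7262901} = -4995 + \frac{57418766}{7262901} = - \frac{36220771729}{7262901}$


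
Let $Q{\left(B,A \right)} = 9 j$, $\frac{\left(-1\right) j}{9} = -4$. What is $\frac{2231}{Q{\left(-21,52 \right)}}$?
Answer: $\frac{2231}{324} \approx 6.8858$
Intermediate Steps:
$j = 36$ ($j = \left(-9\right) \left(-4\right) = 36$)
$Q{\left(B,A \right)} = 324$ ($Q{\left(B,A \right)} = 9 \cdot 36 = 324$)
$\frac{2231}{Q{\left(-21,52 \right)}} = \frac{2231}{324}$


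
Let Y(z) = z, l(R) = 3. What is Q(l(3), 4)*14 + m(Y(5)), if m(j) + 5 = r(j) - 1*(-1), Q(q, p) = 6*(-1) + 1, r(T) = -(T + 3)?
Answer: -82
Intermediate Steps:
r(T) = -3 - T (r(T) = -(3 + T) = -3 - T)
Q(q, p) = -5 (Q(q, p) = -6 + 1 = -5)
m(j) = -7 - j (m(j) = -5 + ((-3 - j) - 1*(-1)) = -5 + ((-3 - j) + 1) = -5 + (-2 - j) = -7 - j)
Q(l(3), 4)*14 + m(Y(5)) = -5*14 + (-7 - 1*5) = -70 + (-7 - 5) = -70 - 12 = -82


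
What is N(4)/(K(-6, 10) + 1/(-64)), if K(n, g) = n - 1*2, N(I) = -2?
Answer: 128/513 ≈ 0.24951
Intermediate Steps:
K(n, g) = -2 + n (K(n, g) = n - 2 = -2 + n)
N(4)/(K(-6, 10) + 1/(-64)) = -2/((-2 - 6) + 1/(-64)) = -2/(-8 - 1/64) = -2/(-513/64) = -64/513*(-2) = 128/513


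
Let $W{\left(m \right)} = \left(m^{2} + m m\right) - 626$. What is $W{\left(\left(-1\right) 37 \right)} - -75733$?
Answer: $77845$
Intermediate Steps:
$W{\left(m \right)} = -626 + 2 m^{2}$ ($W{\left(m \right)} = \left(m^{2} + m^{2}\right) - 626 = 2 m^{2} - 626 = -626 + 2 m^{2}$)
$W{\left(\left(-1\right) 37 \right)} - -75733 = \left(-626 + 2 \left(\left(-1\right) 37\right)^{2}\right) - -75733 = \left(-626 + 2 \left(-37\right)^{2}\right) + 75733 = \left(-626 + 2 \cdot 1369\right) + 75733 = \left(-626 + 2738\right) + 75733 = 2112 + 75733 = 77845$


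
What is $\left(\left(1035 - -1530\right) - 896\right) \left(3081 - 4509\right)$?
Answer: $-2383332$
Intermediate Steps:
$\left(\left(1035 - -1530\right) - 896\right) \left(3081 - 4509\right) = \left(\left(1035 + 1530\right) - 896\right) \left(-1428\right) = \left(2565 - 896\right) \left(-1428\right) = 1669 \left(-1428\right) = -2383332$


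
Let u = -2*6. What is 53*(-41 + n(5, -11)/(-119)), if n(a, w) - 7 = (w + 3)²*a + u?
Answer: -39326/17 ≈ -2313.3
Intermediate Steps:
u = -12
n(a, w) = -5 + a*(3 + w)² (n(a, w) = 7 + ((w + 3)²*a - 12) = 7 + ((3 + w)²*a - 12) = 7 + (a*(3 + w)² - 12) = 7 + (-12 + a*(3 + w)²) = -5 + a*(3 + w)²)
53*(-41 + n(5, -11)/(-119)) = 53*(-41 + (-5 + 5*(3 - 11)²)/(-119)) = 53*(-41 + (-5 + 5*(-8)²)*(-1/119)) = 53*(-41 + (-5 + 5*64)*(-1/119)) = 53*(-41 + (-5 + 320)*(-1/119)) = 53*(-41 + 315*(-1/119)) = 53*(-41 - 45/17) = 53*(-742/17) = -39326/17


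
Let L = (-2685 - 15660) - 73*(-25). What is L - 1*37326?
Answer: -53846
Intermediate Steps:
L = -16520 (L = -18345 + 1825 = -16520)
L - 1*37326 = -16520 - 1*37326 = -16520 - 37326 = -53846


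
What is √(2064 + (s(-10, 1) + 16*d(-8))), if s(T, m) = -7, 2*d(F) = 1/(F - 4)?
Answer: √18507/3 ≈ 45.347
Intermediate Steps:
d(F) = 1/(2*(-4 + F)) (d(F) = 1/(2*(F - 4)) = 1/(2*(-4 + F)))
√(2064 + (s(-10, 1) + 16*d(-8))) = √(2064 + (-7 + 16*(1/(2*(-4 - 8))))) = √(2064 + (-7 + 16*((½)/(-12)))) = √(2064 + (-7 + 16*((½)*(-1/12)))) = √(2064 + (-7 + 16*(-1/24))) = √(2064 + (-7 - ⅔)) = √(2064 - 23/3) = √(6169/3) = √18507/3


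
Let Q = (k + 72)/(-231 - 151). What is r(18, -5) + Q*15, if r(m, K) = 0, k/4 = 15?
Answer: -990/191 ≈ -5.1832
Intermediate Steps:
k = 60 (k = 4*15 = 60)
Q = -66/191 (Q = (60 + 72)/(-231 - 151) = 132/(-382) = 132*(-1/382) = -66/191 ≈ -0.34555)
r(18, -5) + Q*15 = 0 - 66/191*15 = 0 - 990/191 = -990/191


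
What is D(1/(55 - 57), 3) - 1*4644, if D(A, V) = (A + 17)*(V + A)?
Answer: -18411/4 ≈ -4602.8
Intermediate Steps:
D(A, V) = (17 + A)*(A + V)
D(1/(55 - 57), 3) - 1*4644 = ((1/(55 - 57))² + 17/(55 - 57) + 17*3 + 3/(55 - 57)) - 1*4644 = ((1/(-2))² + 17/(-2) + 51 + 3/(-2)) - 4644 = ((-½)² + 17*(-½) + 51 - ½*3) - 4644 = (¼ - 17/2 + 51 - 3/2) - 4644 = 165/4 - 4644 = -18411/4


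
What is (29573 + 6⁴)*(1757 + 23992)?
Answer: 794845881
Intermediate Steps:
(29573 + 6⁴)*(1757 + 23992) = (29573 + 1296)*25749 = 30869*25749 = 794845881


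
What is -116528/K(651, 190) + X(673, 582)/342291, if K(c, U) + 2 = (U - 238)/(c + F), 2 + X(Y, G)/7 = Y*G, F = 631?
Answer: 12785409037748/223516023 ≈ 57201.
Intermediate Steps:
X(Y, G) = -14 + 7*G*Y (X(Y, G) = -14 + 7*(Y*G) = -14 + 7*(G*Y) = -14 + 7*G*Y)
K(c, U) = -2 + (-238 + U)/(631 + c) (K(c, U) = -2 + (U - 238)/(c + 631) = -2 + (-238 + U)/(631 + c))
-116528/K(651, 190) + X(673, 582)/342291 = -116528*(631 + 651)/(-1500 + 190 - 2*651) + (-14 + 7*582*673)/342291 = -116528*1282/(-1500 + 190 - 1302) + (-14 + 2741802)*(1/342291) = -116528/((1/1282)*(-2612)) + 2741788*(1/342291) = -116528/(-1306/641) + 2741788/342291 = -116528*(-641/1306) + 2741788/342291 = 37347224/653 + 2741788/342291 = 12785409037748/223516023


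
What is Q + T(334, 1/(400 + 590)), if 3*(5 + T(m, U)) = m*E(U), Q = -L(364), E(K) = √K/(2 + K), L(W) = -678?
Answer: 673 + 334*√110/1981 ≈ 674.77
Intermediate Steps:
E(K) = √K/(2 + K)
Q = 678 (Q = -1*(-678) = 678)
T(m, U) = -5 + m*√U/(3*(2 + U)) (T(m, U) = -5 + (m*(√U/(2 + U)))/3 = -5 + (m*√U/(2 + U))/3 = -5 + m*√U/(3*(2 + U)))
Q + T(334, 1/(400 + 590)) = 678 + (-30 - 15/(400 + 590) + 334*√(1/(400 + 590)))/(3*(2 + 1/(400 + 590))) = 678 + (-30 - 15/990 + 334*√(1/990))/(3*(2 + 1/990)) = 678 + (-30 - 15*1/990 + 334*√(1/990))/(3*(2 + 1/990)) = 678 + (-30 - 1/66 + 334*(√110/330))/(3*(1981/990)) = 678 + (⅓)*(990/1981)*(-30 - 1/66 + 167*√110/165) = 678 + (⅓)*(990/1981)*(-1981/66 + 167*√110/165) = 678 + (-5 + 334*√110/1981) = 673 + 334*√110/1981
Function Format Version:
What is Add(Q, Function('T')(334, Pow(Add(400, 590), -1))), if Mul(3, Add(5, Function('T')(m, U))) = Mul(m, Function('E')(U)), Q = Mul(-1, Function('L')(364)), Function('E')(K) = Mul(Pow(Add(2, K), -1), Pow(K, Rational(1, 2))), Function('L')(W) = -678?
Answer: Add(673, Mul(Rational(334, 1981), Pow(110, Rational(1, 2)))) ≈ 674.77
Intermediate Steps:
Function('E')(K) = Mul(Pow(K, Rational(1, 2)), Pow(Add(2, K), -1))
Q = 678 (Q = Mul(-1, -678) = 678)
Function('T')(m, U) = Add(-5, Mul(Rational(1, 3), m, Pow(U, Rational(1, 2)), Pow(Add(2, U), -1))) (Function('T')(m, U) = Add(-5, Mul(Rational(1, 3), Mul(m, Mul(Pow(U, Rational(1, 2)), Pow(Add(2, U), -1))))) = Add(-5, Mul(Rational(1, 3), Mul(m, Pow(U, Rational(1, 2)), Pow(Add(2, U), -1)))) = Add(-5, Mul(Rational(1, 3), m, Pow(U, Rational(1, 2)), Pow(Add(2, U), -1))))
Add(Q, Function('T')(334, Pow(Add(400, 590), -1))) = Add(678, Mul(Rational(1, 3), Pow(Add(2, Pow(Add(400, 590), -1)), -1), Add(-30, Mul(-15, Pow(Add(400, 590), -1)), Mul(334, Pow(Pow(Add(400, 590), -1), Rational(1, 2)))))) = Add(678, Mul(Rational(1, 3), Pow(Add(2, Pow(990, -1)), -1), Add(-30, Mul(-15, Pow(990, -1)), Mul(334, Pow(Pow(990, -1), Rational(1, 2)))))) = Add(678, Mul(Rational(1, 3), Pow(Add(2, Rational(1, 990)), -1), Add(-30, Mul(-15, Rational(1, 990)), Mul(334, Pow(Rational(1, 990), Rational(1, 2)))))) = Add(678, Mul(Rational(1, 3), Pow(Rational(1981, 990), -1), Add(-30, Rational(-1, 66), Mul(334, Mul(Rational(1, 330), Pow(110, Rational(1, 2))))))) = Add(678, Mul(Rational(1, 3), Rational(990, 1981), Add(-30, Rational(-1, 66), Mul(Rational(167, 165), Pow(110, Rational(1, 2)))))) = Add(678, Mul(Rational(1, 3), Rational(990, 1981), Add(Rational(-1981, 66), Mul(Rational(167, 165), Pow(110, Rational(1, 2)))))) = Add(678, Add(-5, Mul(Rational(334, 1981), Pow(110, Rational(1, 2))))) = Add(673, Mul(Rational(334, 1981), Pow(110, Rational(1, 2))))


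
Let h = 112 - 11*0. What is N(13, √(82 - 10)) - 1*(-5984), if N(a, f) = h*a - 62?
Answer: 7378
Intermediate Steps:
h = 112 (h = 112 - 1*0 = 112 + 0 = 112)
N(a, f) = -62 + 112*a (N(a, f) = 112*a - 62 = -62 + 112*a)
N(13, √(82 - 10)) - 1*(-5984) = (-62 + 112*13) - 1*(-5984) = (-62 + 1456) + 5984 = 1394 + 5984 = 7378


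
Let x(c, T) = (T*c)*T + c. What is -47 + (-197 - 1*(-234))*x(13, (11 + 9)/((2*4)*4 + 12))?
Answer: 64539/121 ≈ 533.38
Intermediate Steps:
x(c, T) = c + c*T**2 (x(c, T) = c*T**2 + c = c + c*T**2)
-47 + (-197 - 1*(-234))*x(13, (11 + 9)/((2*4)*4 + 12)) = -47 + (-197 - 1*(-234))*(13*(1 + ((11 + 9)/((2*4)*4 + 12))**2)) = -47 + (-197 + 234)*(13*(1 + (20/(8*4 + 12))**2)) = -47 + 37*(13*(1 + (20/(32 + 12))**2)) = -47 + 37*(13*(1 + (20/44)**2)) = -47 + 37*(13*(1 + (20*(1/44))**2)) = -47 + 37*(13*(1 + (5/11)**2)) = -47 + 37*(13*(1 + 25/121)) = -47 + 37*(13*(146/121)) = -47 + 37*(1898/121) = -47 + 70226/121 = 64539/121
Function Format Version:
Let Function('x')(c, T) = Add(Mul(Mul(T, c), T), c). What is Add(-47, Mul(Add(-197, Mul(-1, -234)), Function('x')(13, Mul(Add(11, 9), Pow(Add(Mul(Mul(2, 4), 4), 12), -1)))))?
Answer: Rational(64539, 121) ≈ 533.38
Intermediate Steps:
Function('x')(c, T) = Add(c, Mul(c, Pow(T, 2))) (Function('x')(c, T) = Add(Mul(c, Pow(T, 2)), c) = Add(c, Mul(c, Pow(T, 2))))
Add(-47, Mul(Add(-197, Mul(-1, -234)), Function('x')(13, Mul(Add(11, 9), Pow(Add(Mul(Mul(2, 4), 4), 12), -1))))) = Add(-47, Mul(Add(-197, Mul(-1, -234)), Mul(13, Add(1, Pow(Mul(Add(11, 9), Pow(Add(Mul(Mul(2, 4), 4), 12), -1)), 2))))) = Add(-47, Mul(Add(-197, 234), Mul(13, Add(1, Pow(Mul(20, Pow(Add(Mul(8, 4), 12), -1)), 2))))) = Add(-47, Mul(37, Mul(13, Add(1, Pow(Mul(20, Pow(Add(32, 12), -1)), 2))))) = Add(-47, Mul(37, Mul(13, Add(1, Pow(Mul(20, Pow(44, -1)), 2))))) = Add(-47, Mul(37, Mul(13, Add(1, Pow(Mul(20, Rational(1, 44)), 2))))) = Add(-47, Mul(37, Mul(13, Add(1, Pow(Rational(5, 11), 2))))) = Add(-47, Mul(37, Mul(13, Add(1, Rational(25, 121))))) = Add(-47, Mul(37, Mul(13, Rational(146, 121)))) = Add(-47, Mul(37, Rational(1898, 121))) = Add(-47, Rational(70226, 121)) = Rational(64539, 121)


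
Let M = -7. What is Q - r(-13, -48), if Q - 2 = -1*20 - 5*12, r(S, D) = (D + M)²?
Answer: -3103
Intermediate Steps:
r(S, D) = (-7 + D)² (r(S, D) = (D - 7)² = (-7 + D)²)
Q = -78 (Q = 2 + (-1*20 - 5*12) = 2 + (-20 - 60) = 2 - 80 = -78)
Q - r(-13, -48) = -78 - (-7 - 48)² = -78 - 1*(-55)² = -78 - 1*3025 = -78 - 3025 = -3103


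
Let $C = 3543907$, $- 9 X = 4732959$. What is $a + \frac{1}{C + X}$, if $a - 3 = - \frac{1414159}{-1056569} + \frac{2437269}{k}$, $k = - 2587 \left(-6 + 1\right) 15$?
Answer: $\frac{10456022640895934341}{618697061763855100} \approx 16.9$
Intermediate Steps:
$X = - \frac{1577653}{3}$ ($X = \left(- \frac{1}{9}\right) 4732959 = - \frac{1577653}{3} \approx -5.2588 \cdot 10^{5}$)
$k = 194025$ ($k = - 2587 \left(\left(-5\right) 15\right) = \left(-2587\right) \left(-75\right) = 194025$)
$a = \frac{1154842490237}{68333600075}$ ($a = 3 + \left(- \frac{1414159}{-1056569} + \frac{2437269}{194025}\right) = 3 + \left(\left(-1414159\right) \left(- \frac{1}{1056569}\right) + 2437269 \cdot \frac{1}{194025}\right) = 3 + \left(\frac{1414159}{1056569} + \frac{812423}{64675}\right) = 3 + \frac{949841690012}{68333600075} = \frac{1154842490237}{68333600075} \approx 16.9$)
$a + \frac{1}{C + X} = \frac{1154842490237}{68333600075} + \frac{1}{3543907 - \frac{1577653}{3}} = \frac{1154842490237}{68333600075} + \frac{1}{\frac{9054068}{3}} = \frac{1154842490237}{68333600075} + \frac{3}{9054068} = \frac{10456022640895934341}{618697061763855100}$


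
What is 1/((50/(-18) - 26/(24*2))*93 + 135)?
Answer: -24/4169 ≈ -0.0057568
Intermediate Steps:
1/((50/(-18) - 26/(24*2))*93 + 135) = 1/((50*(-1/18) - 26/48)*93 + 135) = 1/((-25/9 - 26*1/48)*93 + 135) = 1/((-25/9 - 13/24)*93 + 135) = 1/(-239/72*93 + 135) = 1/(-7409/24 + 135) = 1/(-4169/24) = -24/4169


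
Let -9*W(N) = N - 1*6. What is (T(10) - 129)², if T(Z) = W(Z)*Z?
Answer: 1442401/81 ≈ 17807.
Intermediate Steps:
W(N) = ⅔ - N/9 (W(N) = -(N - 1*6)/9 = -(N - 6)/9 = -(-6 + N)/9 = ⅔ - N/9)
T(Z) = Z*(⅔ - Z/9) (T(Z) = (⅔ - Z/9)*Z = Z*(⅔ - Z/9))
(T(10) - 129)² = ((⅑)*10*(6 - 1*10) - 129)² = ((⅑)*10*(6 - 10) - 129)² = ((⅑)*10*(-4) - 129)² = (-40/9 - 129)² = (-1201/9)² = 1442401/81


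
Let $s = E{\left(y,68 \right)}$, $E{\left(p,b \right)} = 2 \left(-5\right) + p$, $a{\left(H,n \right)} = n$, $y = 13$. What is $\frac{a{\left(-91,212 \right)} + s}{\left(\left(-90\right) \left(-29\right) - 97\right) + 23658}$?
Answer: $\frac{215}{26171} \approx 0.0082152$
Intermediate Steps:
$E{\left(p,b \right)} = -10 + p$
$s = 3$ ($s = -10 + 13 = 3$)
$\frac{a{\left(-91,212 \right)} + s}{\left(\left(-90\right) \left(-29\right) - 97\right) + 23658} = \frac{212 + 3}{\left(\left(-90\right) \left(-29\right) - 97\right) + 23658} = \frac{215}{\left(2610 - 97\right) + 23658} = \frac{215}{2513 + 23658} = \frac{215}{26171}$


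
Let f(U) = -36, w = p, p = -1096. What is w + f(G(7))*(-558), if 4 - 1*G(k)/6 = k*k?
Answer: 18992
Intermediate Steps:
G(k) = 24 - 6*k² (G(k) = 24 - 6*k*k = 24 - 6*k²)
w = -1096
w + f(G(7))*(-558) = -1096 - 36*(-558) = -1096 + 20088 = 18992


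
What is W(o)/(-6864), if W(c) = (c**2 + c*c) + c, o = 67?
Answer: -3015/2288 ≈ -1.3177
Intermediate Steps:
W(c) = c + 2*c**2 (W(c) = (c**2 + c**2) + c = 2*c**2 + c = c + 2*c**2)
W(o)/(-6864) = (67*(1 + 2*67))/(-6864) = (67*(1 + 134))*(-1/6864) = (67*135)*(-1/6864) = 9045*(-1/6864) = -3015/2288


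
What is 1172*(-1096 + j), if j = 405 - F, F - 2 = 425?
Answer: -1310296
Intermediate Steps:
F = 427 (F = 2 + 425 = 427)
j = -22 (j = 405 - 1*427 = 405 - 427 = -22)
1172*(-1096 + j) = 1172*(-1096 - 22) = 1172*(-1118) = -1310296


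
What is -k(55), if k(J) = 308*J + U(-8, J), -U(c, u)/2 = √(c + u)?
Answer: -16940 + 2*√47 ≈ -16926.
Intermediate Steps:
U(c, u) = -2*√(c + u)
k(J) = -2*√(-8 + J) + 308*J (k(J) = 308*J - 2*√(-8 + J) = -2*√(-8 + J) + 308*J)
-k(55) = -(-2*√(-8 + 55) + 308*55) = -(-2*√47 + 16940) = -(16940 - 2*√47) = -16940 + 2*√47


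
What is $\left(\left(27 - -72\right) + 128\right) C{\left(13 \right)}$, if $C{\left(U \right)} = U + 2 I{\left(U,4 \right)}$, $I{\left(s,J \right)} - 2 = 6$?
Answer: $6583$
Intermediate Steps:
$I{\left(s,J \right)} = 8$ ($I{\left(s,J \right)} = 2 + 6 = 8$)
$C{\left(U \right)} = 16 + U$ ($C{\left(U \right)} = U + 2 \cdot 8 = U + 16 = 16 + U$)
$\left(\left(27 - -72\right) + 128\right) C{\left(13 \right)} = \left(\left(27 - -72\right) + 128\right) \left(16 + 13\right) = \left(\left(27 + 72\right) + 128\right) 29 = \left(99 + 128\right) 29 = 227 \cdot 29 = 6583$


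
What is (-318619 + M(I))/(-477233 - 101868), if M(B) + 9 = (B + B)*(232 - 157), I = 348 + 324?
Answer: 217828/579101 ≈ 0.37615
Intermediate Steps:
I = 672
M(B) = -9 + 150*B (M(B) = -9 + (B + B)*(232 - 157) = -9 + (2*B)*75 = -9 + 150*B)
(-318619 + M(I))/(-477233 - 101868) = (-318619 + (-9 + 150*672))/(-477233 - 101868) = (-318619 + (-9 + 100800))/(-579101) = (-318619 + 100791)*(-1/579101) = -217828*(-1/579101) = 217828/579101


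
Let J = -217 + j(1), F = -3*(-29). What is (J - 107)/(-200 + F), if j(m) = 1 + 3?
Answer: 320/113 ≈ 2.8319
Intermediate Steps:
F = 87
j(m) = 4
J = -213 (J = -217 + 4 = -213)
(J - 107)/(-200 + F) = (-213 - 107)/(-200 + 87) = -320/(-113) = -320*(-1/113) = 320/113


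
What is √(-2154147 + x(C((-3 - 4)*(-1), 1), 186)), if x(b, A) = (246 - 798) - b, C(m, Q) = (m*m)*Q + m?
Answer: I*√2154755 ≈ 1467.9*I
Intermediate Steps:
C(m, Q) = m + Q*m² (C(m, Q) = m²*Q + m = Q*m² + m = m + Q*m²)
x(b, A) = -552 - b
√(-2154147 + x(C((-3 - 4)*(-1), 1), 186)) = √(-2154147 + (-552 - (-3 - 4)*(-1)*(1 + 1*((-3 - 4)*(-1))))) = √(-2154147 + (-552 - (-7*(-1))*(1 + 1*(-7*(-1))))) = √(-2154147 + (-552 - 7*(1 + 1*7))) = √(-2154147 + (-552 - 7*(1 + 7))) = √(-2154147 + (-552 - 7*8)) = √(-2154147 + (-552 - 1*56)) = √(-2154147 + (-552 - 56)) = √(-2154147 - 608) = √(-2154755) = I*√2154755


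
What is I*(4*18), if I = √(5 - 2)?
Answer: 72*√3 ≈ 124.71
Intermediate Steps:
I = √3 ≈ 1.7320
I*(4*18) = √3*(4*18) = √3*72 = 72*√3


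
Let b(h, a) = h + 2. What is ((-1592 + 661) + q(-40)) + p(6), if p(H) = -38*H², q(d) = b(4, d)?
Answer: -2293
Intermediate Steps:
b(h, a) = 2 + h
q(d) = 6 (q(d) = 2 + 4 = 6)
((-1592 + 661) + q(-40)) + p(6) = ((-1592 + 661) + 6) - 38*6² = (-931 + 6) - 38*36 = -925 - 1368 = -2293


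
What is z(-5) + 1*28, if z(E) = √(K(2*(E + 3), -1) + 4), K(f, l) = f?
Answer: 28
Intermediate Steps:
z(E) = √(10 + 2*E) (z(E) = √(2*(E + 3) + 4) = √(2*(3 + E) + 4) = √((6 + 2*E) + 4) = √(10 + 2*E))
z(-5) + 1*28 = √(10 + 2*(-5)) + 1*28 = √(10 - 10) + 28 = √0 + 28 = 0 + 28 = 28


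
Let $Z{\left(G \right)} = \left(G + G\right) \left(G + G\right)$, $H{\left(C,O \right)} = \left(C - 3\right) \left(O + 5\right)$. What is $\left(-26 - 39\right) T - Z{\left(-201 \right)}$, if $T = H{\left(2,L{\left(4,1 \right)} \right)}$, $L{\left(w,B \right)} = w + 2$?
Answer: $-160889$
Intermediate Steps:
$L{\left(w,B \right)} = 2 + w$
$H{\left(C,O \right)} = \left(-3 + C\right) \left(5 + O\right)$
$T = -11$ ($T = -15 - 3 \left(2 + 4\right) + 5 \cdot 2 + 2 \left(2 + 4\right) = -15 - 18 + 10 + 2 \cdot 6 = -15 - 18 + 10 + 12 = -11$)
$Z{\left(G \right)} = 4 G^{2}$ ($Z{\left(G \right)} = 2 G 2 G = 4 G^{2}$)
$\left(-26 - 39\right) T - Z{\left(-201 \right)} = \left(-26 - 39\right) \left(-11\right) - 4 \left(-201\right)^{2} = \left(-65\right) \left(-11\right) - 4 \cdot 40401 = 715 - 161604 = -160889$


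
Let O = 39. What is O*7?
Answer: 273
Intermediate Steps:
O*7 = 39*7 = 273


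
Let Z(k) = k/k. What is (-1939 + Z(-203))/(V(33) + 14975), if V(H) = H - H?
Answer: -1938/14975 ≈ -0.12942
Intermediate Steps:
V(H) = 0
Z(k) = 1
(-1939 + Z(-203))/(V(33) + 14975) = (-1939 + 1)/(0 + 14975) = -1938/14975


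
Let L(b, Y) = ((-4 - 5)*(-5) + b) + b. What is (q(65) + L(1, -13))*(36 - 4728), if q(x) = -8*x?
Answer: 2219316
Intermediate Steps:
L(b, Y) = 45 + 2*b (L(b, Y) = (-9*(-5) + b) + b = (45 + b) + b = 45 + 2*b)
(q(65) + L(1, -13))*(36 - 4728) = (-8*65 + (45 + 2*1))*(36 - 4728) = (-520 + (45 + 2))*(-4692) = (-520 + 47)*(-4692) = -473*(-4692) = 2219316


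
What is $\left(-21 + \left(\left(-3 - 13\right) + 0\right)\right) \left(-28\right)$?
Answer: $1036$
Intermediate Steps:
$\left(-21 + \left(\left(-3 - 13\right) + 0\right)\right) \left(-28\right) = \left(-21 + \left(-16 + 0\right)\right) \left(-28\right) = \left(-21 - 16\right) \left(-28\right) = \left(-37\right) \left(-28\right) = 1036$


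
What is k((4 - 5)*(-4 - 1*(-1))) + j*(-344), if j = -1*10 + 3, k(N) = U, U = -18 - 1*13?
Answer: 2377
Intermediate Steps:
U = -31 (U = -18 - 13 = -31)
k(N) = -31
j = -7 (j = -10 + 3 = -7)
k((4 - 5)*(-4 - 1*(-1))) + j*(-344) = -31 - 7*(-344) = -31 + 2408 = 2377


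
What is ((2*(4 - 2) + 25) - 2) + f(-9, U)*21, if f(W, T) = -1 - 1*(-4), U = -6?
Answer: 90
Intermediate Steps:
f(W, T) = 3 (f(W, T) = -1 + 4 = 3)
((2*(4 - 2) + 25) - 2) + f(-9, U)*21 = ((2*(4 - 2) + 25) - 2) + 3*21 = ((2*2 + 25) - 2) + 63 = ((4 + 25) - 2) + 63 = (29 - 2) + 63 = 27 + 63 = 90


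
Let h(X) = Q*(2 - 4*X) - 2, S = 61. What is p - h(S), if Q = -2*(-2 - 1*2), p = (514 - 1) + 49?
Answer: 2500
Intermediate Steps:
p = 562 (p = 513 + 49 = 562)
Q = 8 (Q = -2*(-2 - 2) = -2*(-4) = 8)
h(X) = 14 - 32*X (h(X) = 8*(2 - 4*X) - 2 = (16 - 32*X) - 2 = 14 - 32*X)
p - h(S) = 562 - (14 - 32*61) = 562 - (14 - 1952) = 562 - 1*(-1938) = 562 + 1938 = 2500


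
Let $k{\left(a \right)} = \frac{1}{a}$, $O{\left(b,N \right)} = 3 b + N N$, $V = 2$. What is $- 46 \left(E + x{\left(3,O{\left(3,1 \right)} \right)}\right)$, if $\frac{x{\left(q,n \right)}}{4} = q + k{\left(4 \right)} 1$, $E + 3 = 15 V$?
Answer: $-1840$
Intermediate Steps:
$E = 27$ ($E = -3 + 15 \cdot 2 = -3 + 30 = 27$)
$O{\left(b,N \right)} = N^{2} + 3 b$ ($O{\left(b,N \right)} = 3 b + N^{2} = N^{2} + 3 b$)
$x{\left(q,n \right)} = 1 + 4 q$ ($x{\left(q,n \right)} = 4 \left(q + \frac{1}{4} \cdot 1\right) = 4 \left(q + \frac{1}{4}\right) = 4 \left(\frac{1}{4} + q\right) = 1 + 4 q$)
$- 46 \left(E + x{\left(3,O{\left(3,1 \right)} \right)}\right) = - 46 \left(27 + \left(1 + 4 \cdot 3\right)\right) = - 46 \left(27 + \left(1 + 12\right)\right) = - 46 \left(27 + 13\right) = \left(-46\right) 40 = -1840$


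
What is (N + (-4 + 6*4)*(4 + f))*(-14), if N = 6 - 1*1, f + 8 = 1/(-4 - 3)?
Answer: 1090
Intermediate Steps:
f = -57/7 (f = -8 + 1/(-4 - 3) = -8 + 1/(-7) = -8 - ⅐ = -57/7 ≈ -8.1429)
N = 5 (N = 6 - 1 = 5)
(N + (-4 + 6*4)*(4 + f))*(-14) = (5 + (-4 + 6*4)*(4 - 57/7))*(-14) = (5 + (-4 + 24)*(-29/7))*(-14) = (5 + 20*(-29/7))*(-14) = (5 - 580/7)*(-14) = -545/7*(-14) = 1090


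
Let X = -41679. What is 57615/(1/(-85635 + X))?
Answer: -7335196110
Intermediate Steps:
57615/(1/(-85635 + X)) = 57615/(1/(-85635 - 41679)) = 57615/(1/(-127314)) = 57615/(-1/127314) = 57615*(-127314) = -7335196110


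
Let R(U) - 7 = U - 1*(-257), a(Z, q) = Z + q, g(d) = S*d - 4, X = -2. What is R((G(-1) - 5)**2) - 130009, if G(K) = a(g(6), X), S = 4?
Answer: -129576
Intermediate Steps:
g(d) = -4 + 4*d (g(d) = 4*d - 4 = -4 + 4*d)
G(K) = 18 (G(K) = (-4 + 4*6) - 2 = (-4 + 24) - 2 = 20 - 2 = 18)
R(U) = 264 + U (R(U) = 7 + (U - 1*(-257)) = 7 + (U + 257) = 7 + (257 + U) = 264 + U)
R((G(-1) - 5)**2) - 130009 = (264 + (18 - 5)**2) - 130009 = (264 + 13**2) - 130009 = (264 + 169) - 130009 = 433 - 130009 = -129576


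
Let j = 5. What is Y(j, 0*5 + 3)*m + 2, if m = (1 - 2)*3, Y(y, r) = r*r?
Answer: -25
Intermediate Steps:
Y(y, r) = r²
m = -3 (m = -1*3 = -3)
Y(j, 0*5 + 3)*m + 2 = (0*5 + 3)²*(-3) + 2 = (0 + 3)²*(-3) + 2 = 3²*(-3) + 2 = 9*(-3) + 2 = -27 + 2 = -25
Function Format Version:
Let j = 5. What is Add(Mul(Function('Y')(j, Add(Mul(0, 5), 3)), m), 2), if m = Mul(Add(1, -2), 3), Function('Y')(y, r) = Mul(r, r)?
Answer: -25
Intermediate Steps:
Function('Y')(y, r) = Pow(r, 2)
m = -3 (m = Mul(-1, 3) = -3)
Add(Mul(Function('Y')(j, Add(Mul(0, 5), 3)), m), 2) = Add(Mul(Pow(Add(Mul(0, 5), 3), 2), -3), 2) = Add(Mul(Pow(Add(0, 3), 2), -3), 2) = Add(Mul(Pow(3, 2), -3), 2) = Add(Mul(9, -3), 2) = Add(-27, 2) = -25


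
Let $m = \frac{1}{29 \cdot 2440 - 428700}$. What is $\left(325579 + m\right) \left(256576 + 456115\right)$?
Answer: $\frac{83055403631763969}{357940} \approx 2.3204 \cdot 10^{11}$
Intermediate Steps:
$m = - \frac{1}{357940}$ ($m = \frac{1}{70760 - 428700} = \frac{1}{-357940} = - \frac{1}{357940} \approx -2.7938 \cdot 10^{-6}$)
$\left(325579 + m\right) \left(256576 + 456115\right) = \left(325579 - \frac{1}{357940}\right) \left(256576 + 456115\right) = \frac{116537747259}{357940} \cdot 712691 = \frac{83055403631763969}{357940}$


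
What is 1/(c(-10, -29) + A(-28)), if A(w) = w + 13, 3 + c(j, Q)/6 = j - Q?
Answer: 1/81 ≈ 0.012346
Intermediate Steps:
c(j, Q) = -18 - 6*Q + 6*j (c(j, Q) = -18 + 6*(j - Q) = -18 + (-6*Q + 6*j) = -18 - 6*Q + 6*j)
A(w) = 13 + w
1/(c(-10, -29) + A(-28)) = 1/((-18 - 6*(-29) + 6*(-10)) + (13 - 28)) = 1/((-18 + 174 - 60) - 15) = 1/(96 - 15) = 1/81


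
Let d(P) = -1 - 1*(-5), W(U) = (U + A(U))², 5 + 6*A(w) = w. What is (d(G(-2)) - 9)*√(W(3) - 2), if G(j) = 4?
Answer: -5*√46/3 ≈ -11.304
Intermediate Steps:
A(w) = -⅚ + w/6
W(U) = (-⅚ + 7*U/6)² (W(U) = (U + (-⅚ + U/6))² = (-⅚ + 7*U/6)²)
d(P) = 4 (d(P) = -1 + 5 = 4)
(d(G(-2)) - 9)*√(W(3) - 2) = (4 - 9)*√((-5 + 7*3)²/36 - 2) = -5*√((-5 + 21)²/36 - 2) = -5*√((1/36)*16² - 2) = -5*√((1/36)*256 - 2) = -5*√(64/9 - 2) = -5*√46/3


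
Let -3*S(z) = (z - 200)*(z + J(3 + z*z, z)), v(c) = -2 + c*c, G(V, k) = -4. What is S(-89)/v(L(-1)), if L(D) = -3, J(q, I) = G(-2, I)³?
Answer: -14739/7 ≈ -2105.6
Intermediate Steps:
J(q, I) = -64 (J(q, I) = (-4)³ = -64)
v(c) = -2 + c²
S(z) = -(-200 + z)*(-64 + z)/3 (S(z) = -(z - 200)*(z - 64)/3 = -(-200 + z)*(-64 + z)/3)
S(-89)/v(L(-1)) = (-12800/3 + 88*(-89) - ⅓*(-89)²)/(-2 + (-3)²) = (-12800/3 - 7832 - ⅓*7921)/(-2 + 9) = (-12800/3 - 7832 - 7921/3)/7 = -14739*⅐ = -14739/7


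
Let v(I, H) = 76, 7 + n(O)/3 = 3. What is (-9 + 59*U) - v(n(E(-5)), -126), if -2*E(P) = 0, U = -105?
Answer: -6280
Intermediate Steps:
E(P) = 0 (E(P) = -½*0 = 0)
n(O) = -12 (n(O) = -21 + 3*3 = -21 + 9 = -12)
(-9 + 59*U) - v(n(E(-5)), -126) = (-9 + 59*(-105)) - 1*76 = (-9 - 6195) - 76 = -6204 - 76 = -6280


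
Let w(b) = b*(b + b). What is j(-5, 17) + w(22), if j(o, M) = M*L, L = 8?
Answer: 1104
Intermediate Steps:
j(o, M) = 8*M (j(o, M) = M*8 = 8*M)
w(b) = 2*b² (w(b) = b*(2*b) = 2*b²)
j(-5, 17) + w(22) = 8*17 + 2*22² = 136 + 2*484 = 136 + 968 = 1104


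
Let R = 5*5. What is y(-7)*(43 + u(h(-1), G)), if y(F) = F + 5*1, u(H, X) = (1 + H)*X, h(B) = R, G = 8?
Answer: -502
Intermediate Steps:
R = 25
h(B) = 25
u(H, X) = X*(1 + H)
y(F) = 5 + F (y(F) = F + 5 = 5 + F)
y(-7)*(43 + u(h(-1), G)) = (5 - 7)*(43 + 8*(1 + 25)) = -2*(43 + 8*26) = -2*(43 + 208) = -2*251 = -502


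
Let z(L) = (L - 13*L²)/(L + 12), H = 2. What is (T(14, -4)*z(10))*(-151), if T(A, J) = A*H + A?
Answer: 4090590/11 ≈ 3.7187e+5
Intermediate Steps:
T(A, J) = 3*A (T(A, J) = A*2 + A = 2*A + A = 3*A)
z(L) = (L - 13*L²)/(12 + L)
(T(14, -4)*z(10))*(-151) = ((3*14)*(10*(1 - 13*10)/(12 + 10)))*(-151) = (42*(10*(1 - 130)/22))*(-151) = (42*(10*(1/22)*(-129)))*(-151) = (42*(-645/11))*(-151) = -27090/11*(-151) = 4090590/11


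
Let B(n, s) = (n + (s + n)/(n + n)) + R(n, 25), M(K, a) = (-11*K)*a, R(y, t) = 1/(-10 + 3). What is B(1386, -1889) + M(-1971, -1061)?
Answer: -63761974559/2772 ≈ -2.3002e+7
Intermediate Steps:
R(y, t) = -1/7 (R(y, t) = 1/(-7) = -1/7)
M(K, a) = -11*K*a
B(n, s) = -1/7 + n + (n + s)/(2*n) (B(n, s) = (n + (s + n)/(n + n)) - 1/7 = (n + (n + s)/((2*n))) - 1/7 = (n + (n + s)*(1/(2*n))) - 1/7 = (n + (n + s)/(2*n)) - 1/7 = -1/7 + n + (n + s)/(2*n))
B(1386, -1889) + M(-1971, -1061) = (5/14 + 1386 + (1/2)*(-1889)/1386) - 11*(-1971)*(-1061) = (5/14 + 1386 + (1/2)*(-1889)*(1/1386)) - 23003541 = (5/14 + 1386 - 1889/2772) - 23003541 = 3841093/2772 - 23003541 = -63761974559/2772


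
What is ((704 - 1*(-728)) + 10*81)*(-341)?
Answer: -764522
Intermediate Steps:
((704 - 1*(-728)) + 10*81)*(-341) = ((704 + 728) + 810)*(-341) = (1432 + 810)*(-341) = 2242*(-341) = -764522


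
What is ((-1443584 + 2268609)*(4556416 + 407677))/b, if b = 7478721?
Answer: 4095500827325/7478721 ≈ 5.4762e+5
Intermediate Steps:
((-1443584 + 2268609)*(4556416 + 407677))/b = ((-1443584 + 2268609)*(4556416 + 407677))/7478721 = (825025*4964093)*(1/7478721) = 4095500827325*(1/7478721) = 4095500827325/7478721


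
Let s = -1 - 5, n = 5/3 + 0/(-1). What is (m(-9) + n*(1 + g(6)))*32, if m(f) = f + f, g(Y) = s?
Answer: -2528/3 ≈ -842.67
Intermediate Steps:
n = 5/3 (n = 5*(⅓) + 0*(-1) = 5/3 + 0 = 5/3 ≈ 1.6667)
s = -6
g(Y) = -6
m(f) = 2*f
(m(-9) + n*(1 + g(6)))*32 = (2*(-9) + 5*(1 - 6)/3)*32 = (-18 + (5/3)*(-5))*32 = (-18 - 25/3)*32 = -79/3*32 = -2528/3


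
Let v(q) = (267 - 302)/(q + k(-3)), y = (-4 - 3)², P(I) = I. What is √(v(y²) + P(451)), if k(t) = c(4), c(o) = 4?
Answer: 2*√26085111/481 ≈ 21.236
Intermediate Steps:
k(t) = 4
y = 49 (y = (-7)² = 49)
v(q) = -35/(4 + q) (v(q) = (267 - 302)/(q + 4) = -35/(4 + q))
√(v(y²) + P(451)) = √(-35/(4 + 49²) + 451) = √(-35/(4 + 2401) + 451) = √(-35/2405 + 451) = √(-35*1/2405 + 451) = √(-7/481 + 451) = √(216924/481) = 2*√26085111/481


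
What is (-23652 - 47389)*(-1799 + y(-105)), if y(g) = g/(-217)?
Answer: 3960819914/31 ≈ 1.2777e+8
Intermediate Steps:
y(g) = -g/217 (y(g) = g*(-1/217) = -g/217)
(-23652 - 47389)*(-1799 + y(-105)) = (-23652 - 47389)*(-1799 - 1/217*(-105)) = -71041*(-1799 + 15/31) = -71041*(-55754/31) = 3960819914/31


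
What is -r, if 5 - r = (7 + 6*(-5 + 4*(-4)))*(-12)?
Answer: 1423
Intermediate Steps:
r = -1423 (r = 5 - (7 + 6*(-5 + 4*(-4)))*(-12) = 5 - (7 + 6*(-5 - 16))*(-12) = 5 - (7 + 6*(-21))*(-12) = 5 - (7 - 126)*(-12) = 5 - (-119)*(-12) = 5 - 1*1428 = 5 - 1428 = -1423)
-r = -1*(-1423) = 1423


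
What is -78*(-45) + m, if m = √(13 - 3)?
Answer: 3510 + √10 ≈ 3513.2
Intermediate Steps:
m = √10 ≈ 3.1623
-78*(-45) + m = -78*(-45) + √10 = 3510 + √10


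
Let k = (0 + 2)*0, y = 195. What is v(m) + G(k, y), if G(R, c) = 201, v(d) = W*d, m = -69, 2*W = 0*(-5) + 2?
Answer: 132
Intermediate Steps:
W = 1 (W = (0*(-5) + 2)/2 = (0 + 2)/2 = (1/2)*2 = 1)
v(d) = d (v(d) = 1*d = d)
k = 0 (k = 2*0 = 0)
v(m) + G(k, y) = -69 + 201 = 132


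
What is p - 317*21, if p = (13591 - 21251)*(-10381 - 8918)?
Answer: 147823683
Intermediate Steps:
p = 147830340 (p = -7660*(-19299) = 147830340)
p - 317*21 = 147830340 - 317*21 = 147830340 - 1*6657 = 147830340 - 6657 = 147823683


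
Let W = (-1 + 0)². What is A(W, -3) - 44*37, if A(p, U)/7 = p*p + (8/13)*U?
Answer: -21241/13 ≈ -1633.9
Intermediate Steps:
W = 1 (W = (-1)² = 1)
A(p, U) = 7*p² + 56*U/13 (A(p, U) = 7*(p*p + (8/13)*U) = 7*(p² + (8*(1/13))*U) = 7*(p² + 8*U/13) = 7*p² + 56*U/13)
A(W, -3) - 44*37 = (7*1² + (56/13)*(-3)) - 44*37 = (7*1 - 168/13) - 1628 = (7 - 168/13) - 1628 = -77/13 - 1628 = -21241/13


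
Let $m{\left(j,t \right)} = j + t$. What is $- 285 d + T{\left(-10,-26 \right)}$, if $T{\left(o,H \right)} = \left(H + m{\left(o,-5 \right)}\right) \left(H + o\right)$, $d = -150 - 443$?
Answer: $170481$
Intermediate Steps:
$d = -593$
$T{\left(o,H \right)} = \left(H + o\right) \left(-5 + H + o\right)$ ($T{\left(o,H \right)} = \left(H + \left(o - 5\right)\right) \left(H + o\right) = \left(H + \left(-5 + o\right)\right) \left(H + o\right) = \left(-5 + H + o\right) \left(H + o\right) = \left(H + o\right) \left(-5 + H + o\right)$)
$- 285 d + T{\left(-10,-26 \right)} = \left(-285\right) \left(-593\right) - \left(-260 - 676 + 36 \left(-5 - 10\right)\right) = 169005 + \left(676 + 260 - -390 - -150\right) = 169005 + \left(676 + 260 + 390 + 150\right) = 169005 + 1476 = 170481$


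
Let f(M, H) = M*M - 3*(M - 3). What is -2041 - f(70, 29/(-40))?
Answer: -6740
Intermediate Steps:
f(M, H) = 9 + M² - 3*M (f(M, H) = M² - 3*(-3 + M) = M² + (9 - 3*M) = 9 + M² - 3*M)
-2041 - f(70, 29/(-40)) = -2041 - (9 + 70² - 3*70) = -2041 - (9 + 4900 - 210) = -2041 - 1*4699 = -2041 - 4699 = -6740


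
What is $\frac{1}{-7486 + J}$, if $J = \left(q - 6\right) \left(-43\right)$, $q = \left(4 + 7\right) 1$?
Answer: $- \frac{1}{7701} \approx -0.00012985$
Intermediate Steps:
$q = 11$ ($q = 11 \cdot 1 = 11$)
$J = -215$ ($J = \left(11 - 6\right) \left(-43\right) = 5 \left(-43\right) = -215$)
$\frac{1}{-7486 + J} = \frac{1}{-7486 - 215} = \frac{1}{-7701} = - \frac{1}{7701}$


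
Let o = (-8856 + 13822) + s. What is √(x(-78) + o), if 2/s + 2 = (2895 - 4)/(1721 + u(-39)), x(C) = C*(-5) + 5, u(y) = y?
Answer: √1197819997/473 ≈ 73.170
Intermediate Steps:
x(C) = 5 - 5*C (x(C) = -5*C + 5 = 5 - 5*C)
s = -3364/473 (s = 2/(-2 + (2895 - 4)/(1721 - 39)) = 2/(-2 + 2891/1682) = 2/(-473/1682) = 2*(-1682/473) = -3364/473 ≈ -7.1121)
o = 2345554/473 (o = (-8856 + 13822) - 3364/473 = 4966 - 3364/473 = 2345554/473 ≈ 4958.9)
√(x(-78) + o) = √((5 - 5*(-78)) + 2345554/473) = √((5 + 390) + 2345554/473) = √(395 + 2345554/473) = √(2532389/473) = √1197819997/473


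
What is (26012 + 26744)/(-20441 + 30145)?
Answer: 13189/2426 ≈ 5.4365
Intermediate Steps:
(26012 + 26744)/(-20441 + 30145) = 52756/9704 = 52756*(1/9704) = 13189/2426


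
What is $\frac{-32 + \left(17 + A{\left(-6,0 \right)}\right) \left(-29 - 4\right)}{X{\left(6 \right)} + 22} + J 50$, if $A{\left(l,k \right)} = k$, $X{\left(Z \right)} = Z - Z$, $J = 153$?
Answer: $\frac{167707}{22} \approx 7623.0$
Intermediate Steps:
$X{\left(Z \right)} = 0$
$\frac{-32 + \left(17 + A{\left(-6,0 \right)}\right) \left(-29 - 4\right)}{X{\left(6 \right)} + 22} + J 50 = \frac{-32 + \left(17 + 0\right) \left(-29 - 4\right)}{0 + 22} + 153 \cdot 50 = \frac{-32 + 17 \left(-33\right)}{22} + 7650 = \left(-32 - 561\right) \frac{1}{22} + 7650 = \left(-593\right) \frac{1}{22} + 7650 = - \frac{593}{22} + 7650 = \frac{167707}{22}$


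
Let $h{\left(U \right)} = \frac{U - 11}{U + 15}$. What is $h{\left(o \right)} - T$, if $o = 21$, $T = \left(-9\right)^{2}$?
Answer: $- \frac{1453}{18} \approx -80.722$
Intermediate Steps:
$T = 81$
$h{\left(U \right)} = \frac{-11 + U}{15 + U}$
$h{\left(o \right)} - T = \frac{-11 + 21}{15 + 21} - 81 = \frac{1}{36} \cdot 10 - 81 = \frac{5}{18} - 81 = - \frac{1453}{18}$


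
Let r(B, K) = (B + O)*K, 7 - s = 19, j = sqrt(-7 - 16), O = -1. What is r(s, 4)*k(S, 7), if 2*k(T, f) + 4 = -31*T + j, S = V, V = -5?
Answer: -3926 - 26*I*sqrt(23) ≈ -3926.0 - 124.69*I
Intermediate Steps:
j = I*sqrt(23) (j = sqrt(-23) = I*sqrt(23) ≈ 4.7958*I)
s = -12 (s = 7 - 1*19 = 7 - 19 = -12)
r(B, K) = K*(-1 + B) (r(B, K) = (B - 1)*K = (-1 + B)*K = K*(-1 + B))
S = -5
k(T, f) = -2 - 31*T/2 + I*sqrt(23)/2 (k(T, f) = -2 + (-31*T + I*sqrt(23))/2 = -2 + (-31*T/2 + I*sqrt(23)/2) = -2 - 31*T/2 + I*sqrt(23)/2)
r(s, 4)*k(S, 7) = (4*(-1 - 12))*(-2 - 31/2*(-5) + I*sqrt(23)/2) = (4*(-13))*(-2 + 155/2 + I*sqrt(23)/2) = -52*(151/2 + I*sqrt(23)/2) = -3926 - 26*I*sqrt(23)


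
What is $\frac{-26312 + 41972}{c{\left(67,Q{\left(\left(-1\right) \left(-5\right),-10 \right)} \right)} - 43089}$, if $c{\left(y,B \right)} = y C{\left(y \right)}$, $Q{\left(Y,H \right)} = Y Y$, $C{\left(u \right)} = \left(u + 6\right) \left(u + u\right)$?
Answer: $\frac{3132}{122461} \approx 0.025575$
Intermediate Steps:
$C{\left(u \right)} = 2 u \left(6 + u\right)$ ($C{\left(u \right)} = \left(6 + u\right) 2 u = 2 u \left(6 + u\right)$)
$Q{\left(Y,H \right)} = Y^{2}$
$c{\left(y,B \right)} = 2 y^{2} \left(6 + y\right)$ ($c{\left(y,B \right)} = y 2 y \left(6 + y\right) = 2 y^{2} \left(6 + y\right)$)
$\frac{-26312 + 41972}{c{\left(67,Q{\left(\left(-1\right) \left(-5\right),-10 \right)} \right)} - 43089} = \frac{-26312 + 41972}{2 \cdot 67^{2} \left(6 + 67\right) - 43089} = \frac{15660}{2 \cdot 4489 \cdot 73 - 43089} = \frac{15660}{655394 - 43089} = \frac{15660}{612305} = 15660 \cdot \frac{1}{612305} = \frac{3132}{122461}$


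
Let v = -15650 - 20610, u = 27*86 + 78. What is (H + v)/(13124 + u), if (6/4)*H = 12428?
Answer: -20981/11643 ≈ -1.8020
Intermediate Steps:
u = 2400 (u = 2322 + 78 = 2400)
H = 24856/3 (H = (⅔)*12428 = 24856/3 ≈ 8285.3)
v = -36260
(H + v)/(13124 + u) = (24856/3 - 36260)/(13124 + 2400) = -83924/3/15524 = -83924/3*1/15524 = -20981/11643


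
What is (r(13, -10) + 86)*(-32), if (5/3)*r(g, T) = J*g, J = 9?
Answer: -24992/5 ≈ -4998.4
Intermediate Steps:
r(g, T) = 27*g/5 (r(g, T) = 3*(9*g)/5 = 27*g/5)
(r(13, -10) + 86)*(-32) = ((27/5)*13 + 86)*(-32) = (351/5 + 86)*(-32) = (781/5)*(-32) = -24992/5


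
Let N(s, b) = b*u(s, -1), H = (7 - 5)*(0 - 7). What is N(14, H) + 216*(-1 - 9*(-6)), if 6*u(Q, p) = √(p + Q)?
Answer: 11448 - 7*√13/3 ≈ 11440.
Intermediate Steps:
u(Q, p) = √(Q + p)/6 (u(Q, p) = √(p + Q)/6 = √(Q + p)/6)
H = -14 (H = 2*(-7) = -14)
N(s, b) = b*√(-1 + s)/6 (N(s, b) = b*(√(s - 1)/6) = b*(√(-1 + s)/6) = b*√(-1 + s)/6)
N(14, H) + 216*(-1 - 9*(-6)) = (⅙)*(-14)*√(-1 + 14) + 216*(-1 - 9*(-6)) = (⅙)*(-14)*√13 + 216*(-1 + 54) = -7*√13/3 + 216*53 = -7*√13/3 + 11448 = 11448 - 7*√13/3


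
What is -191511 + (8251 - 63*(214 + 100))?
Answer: -203042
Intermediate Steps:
-191511 + (8251 - 63*(214 + 100)) = -191511 + (8251 - 63*314) = -191511 + (8251 - 1*19782) = -191511 + (8251 - 19782) = -191511 - 11531 = -203042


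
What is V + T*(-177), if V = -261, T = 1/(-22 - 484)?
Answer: -131889/506 ≈ -260.65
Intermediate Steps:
T = -1/506 (T = 1/(-506) = -1/506 ≈ -0.0019763)
V + T*(-177) = -261 - 1/506*(-177) = -261 + 177/506 = -131889/506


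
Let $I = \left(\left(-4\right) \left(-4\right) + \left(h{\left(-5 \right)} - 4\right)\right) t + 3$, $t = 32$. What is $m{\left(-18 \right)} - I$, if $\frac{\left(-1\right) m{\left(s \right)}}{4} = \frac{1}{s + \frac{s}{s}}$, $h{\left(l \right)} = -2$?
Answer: $- \frac{5487}{17} \approx -322.76$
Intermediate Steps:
$m{\left(s \right)} = - \frac{4}{1 + s}$ ($m{\left(s \right)} = - \frac{4}{s + \frac{s}{s}} = - \frac{4}{s + 1} = - \frac{4}{1 + s}$)
$I = 323$ ($I = \left(\left(-4\right) \left(-4\right) - 6\right) 32 + 3 = \left(16 - 6\right) 32 + 3 = 10 \cdot 32 + 3 = 320 + 3 = 323$)
$m{\left(-18 \right)} - I = - \frac{4}{1 - 18} - 323 = - \frac{4}{-17} - 323 = \left(-4\right) \left(- \frac{1}{17}\right) - 323 = \frac{4}{17} - 323 = - \frac{5487}{17}$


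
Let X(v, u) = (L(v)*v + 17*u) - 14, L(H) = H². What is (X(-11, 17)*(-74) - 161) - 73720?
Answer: 4263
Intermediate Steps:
X(v, u) = -14 + v³ + 17*u (X(v, u) = (v²*v + 17*u) - 14 = (v³ + 17*u) - 14 = -14 + v³ + 17*u)
(X(-11, 17)*(-74) - 161) - 73720 = ((-14 + (-11)³ + 17*17)*(-74) - 161) - 73720 = ((-14 - 1331 + 289)*(-74) - 161) - 73720 = (-1056*(-74) - 161) - 73720 = (78144 - 161) - 73720 = 77983 - 73720 = 4263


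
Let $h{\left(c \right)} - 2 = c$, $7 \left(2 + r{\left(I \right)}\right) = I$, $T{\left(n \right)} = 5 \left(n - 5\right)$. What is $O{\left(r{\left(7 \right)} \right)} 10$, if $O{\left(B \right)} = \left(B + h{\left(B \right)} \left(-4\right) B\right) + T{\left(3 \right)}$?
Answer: $-70$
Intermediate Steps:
$T{\left(n \right)} = -25 + 5 n$ ($T{\left(n \right)} = 5 \left(-5 + n\right) = -25 + 5 n$)
$r{\left(I \right)} = -2 + \frac{I}{7}$
$h{\left(c \right)} = 2 + c$
$O{\left(B \right)} = -10 + B + B \left(-8 - 4 B\right)$ ($O{\left(B \right)} = \left(B + \left(2 + B\right) \left(-4\right) B\right) + \left(-25 + 5 \cdot 3\right) = \left(B + \left(-8 - 4 B\right) B\right) + \left(-25 + 15\right) = \left(B + B \left(-8 - 4 B\right)\right) - 10 = -10 + B + B \left(-8 - 4 B\right)$)
$O{\left(r{\left(7 \right)} \right)} 10 = \left(-10 + \left(-2 + \frac{1}{7} \cdot 7\right) - 4 \left(-2 + \frac{1}{7} \cdot 7\right) \left(2 + \left(-2 + \frac{1}{7} \cdot 7\right)\right)\right) 10 = \left(-10 + \left(-2 + 1\right) - 4 \left(-2 + 1\right) \left(2 + \left(-2 + 1\right)\right)\right) 10 = \left(-10 - 1 - - 4 \left(2 - 1\right)\right) 10 = \left(-10 - 1 - \left(-4\right) 1\right) 10 = \left(-10 - 1 + 4\right) 10 = \left(-7\right) 10 = -70$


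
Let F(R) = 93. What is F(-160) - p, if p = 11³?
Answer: -1238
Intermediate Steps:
p = 1331
F(-160) - p = 93 - 1*1331 = 93 - 1331 = -1238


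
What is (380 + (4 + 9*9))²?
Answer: 216225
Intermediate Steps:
(380 + (4 + 9*9))² = (380 + (4 + 81))² = (380 + 85)² = 465² = 216225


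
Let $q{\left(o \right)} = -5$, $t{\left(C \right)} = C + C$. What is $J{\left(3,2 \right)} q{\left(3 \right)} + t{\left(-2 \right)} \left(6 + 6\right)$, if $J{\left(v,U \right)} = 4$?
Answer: $-68$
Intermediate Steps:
$t{\left(C \right)} = 2 C$
$J{\left(3,2 \right)} q{\left(3 \right)} + t{\left(-2 \right)} \left(6 + 6\right) = 4 \left(-5\right) + 2 \left(-2\right) \left(6 + 6\right) = -20 - 48 = -68$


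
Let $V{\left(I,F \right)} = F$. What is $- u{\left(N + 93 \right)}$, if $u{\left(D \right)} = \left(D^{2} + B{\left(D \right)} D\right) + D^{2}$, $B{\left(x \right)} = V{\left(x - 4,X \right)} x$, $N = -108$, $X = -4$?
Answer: $450$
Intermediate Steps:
$B{\left(x \right)} = - 4 x$
$u{\left(D \right)} = - 2 D^{2}$ ($u{\left(D \right)} = \left(D^{2} + - 4 D D\right) + D^{2} = \left(D^{2} - 4 D^{2}\right) + D^{2} = - 3 D^{2} + D^{2} = - 2 D^{2}$)
$- u{\left(N + 93 \right)} = - \left(-2\right) \left(-108 + 93\right)^{2} = - \left(-2\right) \left(-15\right)^{2} = - \left(-2\right) 225 = \left(-1\right) \left(-450\right) = 450$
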